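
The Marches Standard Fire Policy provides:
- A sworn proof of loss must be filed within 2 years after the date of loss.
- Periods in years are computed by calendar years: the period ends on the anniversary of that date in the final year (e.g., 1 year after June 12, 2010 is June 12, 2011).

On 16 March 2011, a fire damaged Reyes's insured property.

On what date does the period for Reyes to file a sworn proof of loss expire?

2 years after 16 March 2011 is March 16, 2013.

March 16, 2013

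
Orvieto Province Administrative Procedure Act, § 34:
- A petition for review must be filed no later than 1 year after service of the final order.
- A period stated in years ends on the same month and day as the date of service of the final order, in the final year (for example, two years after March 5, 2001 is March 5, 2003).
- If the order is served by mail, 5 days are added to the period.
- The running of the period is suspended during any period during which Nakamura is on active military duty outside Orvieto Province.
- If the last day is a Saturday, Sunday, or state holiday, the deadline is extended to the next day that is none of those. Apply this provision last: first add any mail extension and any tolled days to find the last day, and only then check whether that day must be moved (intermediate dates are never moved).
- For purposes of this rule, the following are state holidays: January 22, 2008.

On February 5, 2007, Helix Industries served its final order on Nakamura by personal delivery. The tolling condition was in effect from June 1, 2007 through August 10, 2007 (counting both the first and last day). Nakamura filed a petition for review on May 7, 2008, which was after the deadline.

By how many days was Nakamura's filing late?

21 days

1 year after February 5, 2007 is February 5, 2008.
Service was not by mail, so no mail extension applies.
From June 1, 2007 through August 10, 2007 inclusive is 71 days; tolling adds 71 days: February 5, 2008 + 71 days = April 16, 2008.
April 16, 2008 is a Wednesday and not a state holiday, so no extension applies.
The deadline is April 16, 2008; from April 16, 2008 to May 7, 2008 is 21 days.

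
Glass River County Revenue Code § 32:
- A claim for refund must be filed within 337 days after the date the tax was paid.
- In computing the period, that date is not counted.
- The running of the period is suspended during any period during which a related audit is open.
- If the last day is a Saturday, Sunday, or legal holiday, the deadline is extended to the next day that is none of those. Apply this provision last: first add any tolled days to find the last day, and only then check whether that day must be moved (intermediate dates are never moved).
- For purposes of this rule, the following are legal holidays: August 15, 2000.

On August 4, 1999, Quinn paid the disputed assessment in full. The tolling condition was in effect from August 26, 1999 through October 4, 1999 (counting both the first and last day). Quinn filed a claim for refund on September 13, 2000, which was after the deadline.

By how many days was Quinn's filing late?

28 days

337 days after August 4, 1999 is July 6, 2000.
From August 26, 1999 through October 4, 1999 inclusive is 40 days; tolling adds 40 days: July 6, 2000 + 40 days = August 15, 2000.
August 15, 2000 is a listed holiday. The next qualifying day is August 16, 2000.
The deadline is August 16, 2000; from August 16, 2000 to September 13, 2000 is 28 days.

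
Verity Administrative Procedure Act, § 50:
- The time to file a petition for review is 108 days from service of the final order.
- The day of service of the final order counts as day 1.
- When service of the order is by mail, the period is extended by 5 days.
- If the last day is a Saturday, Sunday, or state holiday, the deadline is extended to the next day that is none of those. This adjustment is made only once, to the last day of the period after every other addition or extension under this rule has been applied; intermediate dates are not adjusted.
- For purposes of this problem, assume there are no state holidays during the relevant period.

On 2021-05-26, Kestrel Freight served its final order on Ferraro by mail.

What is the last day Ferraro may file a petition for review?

September 15, 2021

Counting 2021-05-26 as day 1, day 108 is September 10, 2021.
Service was by mail, adding 5 days: September 10, 2021 + 5 days = September 15, 2021.
September 15, 2021 is a Wednesday and not a state holiday, so no extension applies.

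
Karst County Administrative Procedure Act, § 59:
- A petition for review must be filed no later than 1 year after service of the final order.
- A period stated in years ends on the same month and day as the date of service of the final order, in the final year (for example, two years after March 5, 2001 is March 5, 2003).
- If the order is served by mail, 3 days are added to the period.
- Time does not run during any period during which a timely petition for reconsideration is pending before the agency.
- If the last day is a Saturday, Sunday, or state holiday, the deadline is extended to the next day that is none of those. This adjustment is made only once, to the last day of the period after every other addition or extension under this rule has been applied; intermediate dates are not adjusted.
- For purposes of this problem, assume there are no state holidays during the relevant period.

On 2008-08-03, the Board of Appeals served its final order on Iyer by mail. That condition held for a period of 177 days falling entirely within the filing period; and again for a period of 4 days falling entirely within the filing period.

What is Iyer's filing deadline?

1 year after 2008-08-03 is August 3, 2009.
Service was by mail, adding 3 days: August 3, 2009 + 3 days = August 6, 2009.
Tolling adds 177 days: August 6, 2009 + 177 days = January 30, 2010.
Tolling adds 4 days: January 30, 2010 + 4 days = February 3, 2010.
February 3, 2010 is a Wednesday and not a state holiday, so no extension applies.

February 3, 2010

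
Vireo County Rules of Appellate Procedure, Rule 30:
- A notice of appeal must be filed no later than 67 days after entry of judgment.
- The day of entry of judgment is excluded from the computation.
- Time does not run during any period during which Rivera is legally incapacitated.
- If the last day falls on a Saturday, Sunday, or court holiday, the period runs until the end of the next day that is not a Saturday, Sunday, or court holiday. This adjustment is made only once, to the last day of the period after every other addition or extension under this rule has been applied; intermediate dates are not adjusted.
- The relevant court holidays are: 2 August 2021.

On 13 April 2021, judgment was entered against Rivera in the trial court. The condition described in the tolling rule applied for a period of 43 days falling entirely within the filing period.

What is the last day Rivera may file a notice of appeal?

August 3, 2021

67 days after 13 April 2021 is June 19, 2021.
Tolling adds 43 days: June 19, 2021 + 43 days = August 1, 2021.
August 1, 2021 is Sunday; August 2, 2021 is a listed holiday. The next qualifying day is August 3, 2021.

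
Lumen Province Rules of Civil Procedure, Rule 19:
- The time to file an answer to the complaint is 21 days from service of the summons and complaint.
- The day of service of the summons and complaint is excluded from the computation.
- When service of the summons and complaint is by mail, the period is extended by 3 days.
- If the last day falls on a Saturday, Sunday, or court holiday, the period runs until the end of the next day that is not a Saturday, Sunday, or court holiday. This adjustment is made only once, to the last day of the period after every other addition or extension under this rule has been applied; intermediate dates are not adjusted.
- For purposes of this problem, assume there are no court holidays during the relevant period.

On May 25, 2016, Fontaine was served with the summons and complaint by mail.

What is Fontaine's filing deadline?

21 days after May 25, 2016 is June 15, 2016.
Service was by mail, adding 3 days: June 15, 2016 + 3 days = June 18, 2016.
June 18, 2016 is Saturday; June 19, 2016 is Sunday. The next qualifying day is June 20, 2016.

June 20, 2016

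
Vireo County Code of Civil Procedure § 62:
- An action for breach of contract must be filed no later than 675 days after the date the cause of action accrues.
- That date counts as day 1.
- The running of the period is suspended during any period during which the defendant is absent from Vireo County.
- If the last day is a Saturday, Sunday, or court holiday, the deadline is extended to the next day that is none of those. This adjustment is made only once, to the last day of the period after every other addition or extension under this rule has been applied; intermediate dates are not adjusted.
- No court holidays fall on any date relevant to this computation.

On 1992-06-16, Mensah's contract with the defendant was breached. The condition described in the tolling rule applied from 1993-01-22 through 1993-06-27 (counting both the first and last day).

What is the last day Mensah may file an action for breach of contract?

Counting 1992-06-16 as day 1, day 675 is April 21, 1994.
From January 22, 1993 through June 27, 1993 inclusive is 157 days; tolling adds 157 days: April 21, 1994 + 157 days = September 25, 1994.
September 25, 1994 is Sunday. The next qualifying day is September 26, 1994.

September 26, 1994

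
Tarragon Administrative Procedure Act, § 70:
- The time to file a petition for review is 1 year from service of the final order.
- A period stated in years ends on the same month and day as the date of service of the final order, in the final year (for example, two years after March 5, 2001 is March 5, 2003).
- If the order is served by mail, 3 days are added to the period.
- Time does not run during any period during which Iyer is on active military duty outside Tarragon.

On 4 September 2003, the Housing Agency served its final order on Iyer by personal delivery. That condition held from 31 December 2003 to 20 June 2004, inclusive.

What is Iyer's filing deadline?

February 24, 2005

1 year after 4 September 2003 is September 4, 2004.
Service was not by mail, so no mail extension applies.
From December 31, 2003 through June 20, 2004 inclusive is 173 days; tolling adds 173 days: September 4, 2004 + 173 days = February 24, 2005.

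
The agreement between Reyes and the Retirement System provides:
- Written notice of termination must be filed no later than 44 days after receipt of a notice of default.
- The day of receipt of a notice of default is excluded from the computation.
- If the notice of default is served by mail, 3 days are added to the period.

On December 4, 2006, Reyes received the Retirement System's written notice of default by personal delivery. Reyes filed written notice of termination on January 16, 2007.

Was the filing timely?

Yes

44 days after December 4, 2006 is January 17, 2007.
Service was not by mail, so no mail extension applies.
The deadline is January 17, 2007; the filing on January 16, 2007 is on or before that date.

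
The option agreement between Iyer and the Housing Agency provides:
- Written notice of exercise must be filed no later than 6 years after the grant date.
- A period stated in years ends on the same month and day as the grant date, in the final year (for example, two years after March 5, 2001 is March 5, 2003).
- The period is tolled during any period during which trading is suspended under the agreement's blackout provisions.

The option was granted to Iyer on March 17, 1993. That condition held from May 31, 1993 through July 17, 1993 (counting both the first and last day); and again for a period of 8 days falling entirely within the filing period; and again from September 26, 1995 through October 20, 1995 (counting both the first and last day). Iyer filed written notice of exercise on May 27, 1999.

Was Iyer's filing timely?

6 years after March 17, 1993 is March 17, 1999.
From May 31, 1993 through July 17, 1993 inclusive is 48 days; tolling adds 48 days: March 17, 1999 + 48 days = May 4, 1999.
Tolling adds 8 days: May 4, 1999 + 8 days = May 12, 1999.
From September 26, 1995 through October 20, 1995 inclusive is 25 days; tolling adds 25 days: May 12, 1999 + 25 days = June 6, 1999.
The deadline is June 6, 1999; the filing on May 27, 1999 is on or before that date.

Yes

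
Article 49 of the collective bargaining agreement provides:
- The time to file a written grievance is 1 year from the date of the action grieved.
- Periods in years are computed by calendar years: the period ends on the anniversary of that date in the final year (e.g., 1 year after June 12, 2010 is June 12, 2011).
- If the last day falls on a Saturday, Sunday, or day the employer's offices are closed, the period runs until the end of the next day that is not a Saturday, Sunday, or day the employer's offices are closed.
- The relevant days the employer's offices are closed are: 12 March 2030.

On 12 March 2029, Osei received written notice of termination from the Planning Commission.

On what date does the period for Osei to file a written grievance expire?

1 year after 12 March 2029 is March 12, 2030.
March 12, 2030 is a listed holiday. The next qualifying day is March 13, 2030.

March 13, 2030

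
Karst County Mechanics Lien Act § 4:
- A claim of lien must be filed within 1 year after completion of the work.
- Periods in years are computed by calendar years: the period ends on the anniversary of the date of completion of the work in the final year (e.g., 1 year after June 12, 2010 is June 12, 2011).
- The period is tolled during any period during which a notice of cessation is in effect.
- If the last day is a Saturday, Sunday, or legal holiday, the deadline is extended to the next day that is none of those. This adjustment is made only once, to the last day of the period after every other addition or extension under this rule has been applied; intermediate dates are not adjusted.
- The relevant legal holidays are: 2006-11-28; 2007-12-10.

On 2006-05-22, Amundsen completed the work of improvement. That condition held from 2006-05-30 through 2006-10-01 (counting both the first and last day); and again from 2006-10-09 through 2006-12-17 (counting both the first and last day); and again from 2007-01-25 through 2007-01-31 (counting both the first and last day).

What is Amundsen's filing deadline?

1 year after 2006-05-22 is May 22, 2007.
From May 30, 2006 through October 1, 2006 inclusive is 125 days; tolling adds 125 days: May 22, 2007 + 125 days = September 24, 2007.
From October 9, 2006 through December 17, 2006 inclusive is 70 days; tolling adds 70 days: September 24, 2007 + 70 days = December 3, 2007.
From January 25, 2007 through January 31, 2007 inclusive is 7 days; tolling adds 7 days: December 3, 2007 + 7 days = December 10, 2007.
December 10, 2007 is a listed holiday. The next qualifying day is December 11, 2007.

December 11, 2007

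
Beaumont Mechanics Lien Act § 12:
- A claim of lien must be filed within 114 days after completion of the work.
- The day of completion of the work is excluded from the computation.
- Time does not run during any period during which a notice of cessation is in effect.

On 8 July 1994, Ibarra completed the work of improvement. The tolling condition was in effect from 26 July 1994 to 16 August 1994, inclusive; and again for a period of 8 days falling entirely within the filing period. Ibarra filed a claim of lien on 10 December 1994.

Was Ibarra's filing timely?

114 days after 8 July 1994 is October 30, 1994.
From July 26, 1994 through August 16, 1994 inclusive is 22 days; tolling adds 22 days: October 30, 1994 + 22 days = November 21, 1994.
Tolling adds 8 days: November 21, 1994 + 8 days = November 29, 1994.
The deadline is November 29, 1994; the filing on December 10, 1994 is after that date.

No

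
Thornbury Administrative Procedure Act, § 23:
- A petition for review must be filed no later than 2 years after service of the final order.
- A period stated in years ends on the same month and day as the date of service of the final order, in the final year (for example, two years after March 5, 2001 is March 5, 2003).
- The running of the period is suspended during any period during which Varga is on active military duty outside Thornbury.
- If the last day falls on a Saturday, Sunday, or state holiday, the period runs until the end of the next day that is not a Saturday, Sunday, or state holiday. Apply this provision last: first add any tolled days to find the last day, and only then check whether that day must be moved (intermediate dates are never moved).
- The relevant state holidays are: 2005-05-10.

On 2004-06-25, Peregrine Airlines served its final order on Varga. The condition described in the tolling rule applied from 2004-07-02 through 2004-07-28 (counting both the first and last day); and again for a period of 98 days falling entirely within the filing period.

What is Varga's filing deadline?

2 years after 2004-06-25 is June 25, 2006.
From July 2, 2004 through July 28, 2004 inclusive is 27 days; tolling adds 27 days: June 25, 2006 + 27 days = July 22, 2006.
Tolling adds 98 days: July 22, 2006 + 98 days = October 28, 2006.
October 28, 2006 is Saturday; October 29, 2006 is Sunday. The next qualifying day is October 30, 2006.

October 30, 2006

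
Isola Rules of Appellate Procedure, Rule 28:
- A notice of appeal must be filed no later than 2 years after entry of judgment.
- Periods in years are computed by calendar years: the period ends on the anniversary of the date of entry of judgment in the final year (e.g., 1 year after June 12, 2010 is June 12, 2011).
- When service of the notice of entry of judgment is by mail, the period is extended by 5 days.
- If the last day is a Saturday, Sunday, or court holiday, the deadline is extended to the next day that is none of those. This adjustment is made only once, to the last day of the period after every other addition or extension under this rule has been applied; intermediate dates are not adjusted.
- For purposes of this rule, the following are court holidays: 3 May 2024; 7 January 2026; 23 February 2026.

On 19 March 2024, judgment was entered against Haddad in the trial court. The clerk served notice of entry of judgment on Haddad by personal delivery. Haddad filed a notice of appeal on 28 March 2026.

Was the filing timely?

2 years after 19 March 2024 is March 19, 2026.
Service was not by mail, so no mail extension applies.
March 19, 2026 is a Thursday and not a court holiday, so no extension applies.
The deadline is March 19, 2026; the filing on March 28, 2026 is after that date.

No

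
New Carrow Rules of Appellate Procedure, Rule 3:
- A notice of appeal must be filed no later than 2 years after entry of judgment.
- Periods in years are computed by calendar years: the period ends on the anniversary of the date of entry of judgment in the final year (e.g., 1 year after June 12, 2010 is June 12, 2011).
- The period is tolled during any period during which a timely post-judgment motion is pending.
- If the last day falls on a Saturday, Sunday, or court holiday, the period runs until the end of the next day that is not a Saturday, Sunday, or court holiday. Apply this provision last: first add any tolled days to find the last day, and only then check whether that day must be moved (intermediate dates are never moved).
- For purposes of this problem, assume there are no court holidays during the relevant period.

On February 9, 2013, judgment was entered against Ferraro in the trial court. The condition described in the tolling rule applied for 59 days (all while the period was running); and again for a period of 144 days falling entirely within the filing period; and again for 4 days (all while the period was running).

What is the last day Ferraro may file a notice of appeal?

2 years after February 9, 2013 is February 9, 2015.
Tolling adds 59 days: February 9, 2015 + 59 days = April 9, 2015.
Tolling adds 144 days: April 9, 2015 + 144 days = August 31, 2015.
Tolling adds 4 days: August 31, 2015 + 4 days = September 4, 2015.
September 4, 2015 is a Friday and not a court holiday, so no extension applies.

September 4, 2015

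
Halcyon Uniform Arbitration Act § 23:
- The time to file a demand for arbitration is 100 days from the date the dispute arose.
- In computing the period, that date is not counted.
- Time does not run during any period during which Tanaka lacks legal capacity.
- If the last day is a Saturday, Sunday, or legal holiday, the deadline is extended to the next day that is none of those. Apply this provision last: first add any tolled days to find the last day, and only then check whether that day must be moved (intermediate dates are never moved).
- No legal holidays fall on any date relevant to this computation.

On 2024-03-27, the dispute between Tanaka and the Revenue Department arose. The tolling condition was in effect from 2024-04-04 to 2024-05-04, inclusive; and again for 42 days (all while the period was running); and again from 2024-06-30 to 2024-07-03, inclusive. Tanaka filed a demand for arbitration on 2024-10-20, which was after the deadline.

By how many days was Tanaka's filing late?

100 days after 2024-03-27 is July 5, 2024.
From April 4, 2024 through May 4, 2024 inclusive is 31 days; tolling adds 31 days: July 5, 2024 + 31 days = August 5, 2024.
Tolling adds 42 days: August 5, 2024 + 42 days = September 16, 2024.
From June 30, 2024 through July 3, 2024 inclusive is 4 days; tolling adds 4 days: September 16, 2024 + 4 days = September 20, 2024.
September 20, 2024 is a Friday and not a legal holiday, so no extension applies.
The deadline is September 20, 2024; from September 20, 2024 to October 20, 2024 is 30 days.

30 days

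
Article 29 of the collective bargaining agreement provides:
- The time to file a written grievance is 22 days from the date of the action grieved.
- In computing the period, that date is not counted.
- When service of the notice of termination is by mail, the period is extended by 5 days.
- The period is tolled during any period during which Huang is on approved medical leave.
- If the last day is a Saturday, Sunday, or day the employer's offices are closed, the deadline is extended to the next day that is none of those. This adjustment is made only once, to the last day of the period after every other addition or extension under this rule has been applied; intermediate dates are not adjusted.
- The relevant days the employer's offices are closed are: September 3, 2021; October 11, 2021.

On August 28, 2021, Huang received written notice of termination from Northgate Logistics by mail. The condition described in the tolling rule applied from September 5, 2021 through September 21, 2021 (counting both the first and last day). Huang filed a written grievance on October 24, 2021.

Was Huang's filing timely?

22 days after August 28, 2021 is September 19, 2021.
Service was by mail, adding 5 days: September 19, 2021 + 5 days = September 24, 2021.
From September 5, 2021 through September 21, 2021 inclusive is 17 days; tolling adds 17 days: September 24, 2021 + 17 days = October 11, 2021.
October 11, 2021 is a listed holiday. The next qualifying day is October 12, 2021.
The deadline is October 12, 2021; the filing on October 24, 2021 is after that date.

No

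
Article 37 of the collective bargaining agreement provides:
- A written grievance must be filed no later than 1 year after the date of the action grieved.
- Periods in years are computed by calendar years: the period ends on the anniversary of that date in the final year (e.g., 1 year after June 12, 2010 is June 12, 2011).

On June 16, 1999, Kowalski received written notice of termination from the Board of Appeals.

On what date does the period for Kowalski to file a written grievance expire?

June 16, 2000

1 year after June 16, 1999 is June 16, 2000.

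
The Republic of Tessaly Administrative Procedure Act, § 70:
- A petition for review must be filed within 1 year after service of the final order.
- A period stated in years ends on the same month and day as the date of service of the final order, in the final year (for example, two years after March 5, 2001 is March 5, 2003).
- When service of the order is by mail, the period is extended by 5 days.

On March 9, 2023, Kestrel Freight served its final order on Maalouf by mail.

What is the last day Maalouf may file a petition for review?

March 14, 2024

1 year after March 9, 2023 is March 9, 2024.
Service was by mail, adding 5 days: March 9, 2024 + 5 days = March 14, 2024.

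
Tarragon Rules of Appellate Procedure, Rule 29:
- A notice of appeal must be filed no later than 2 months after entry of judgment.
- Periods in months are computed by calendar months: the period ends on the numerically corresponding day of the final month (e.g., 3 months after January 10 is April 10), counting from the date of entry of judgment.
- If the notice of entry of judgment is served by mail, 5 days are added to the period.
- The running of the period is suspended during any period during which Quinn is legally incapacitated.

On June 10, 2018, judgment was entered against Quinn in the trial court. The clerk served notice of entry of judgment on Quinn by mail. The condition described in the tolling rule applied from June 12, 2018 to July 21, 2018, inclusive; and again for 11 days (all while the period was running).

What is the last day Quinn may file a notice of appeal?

October 5, 2018

2 months after June 10, 2018 is August 10, 2018.
Service was by mail, adding 5 days: August 10, 2018 + 5 days = August 15, 2018.
From June 12, 2018 through July 21, 2018 inclusive is 40 days; tolling adds 40 days: August 15, 2018 + 40 days = September 24, 2018.
Tolling adds 11 days: September 24, 2018 + 11 days = October 5, 2018.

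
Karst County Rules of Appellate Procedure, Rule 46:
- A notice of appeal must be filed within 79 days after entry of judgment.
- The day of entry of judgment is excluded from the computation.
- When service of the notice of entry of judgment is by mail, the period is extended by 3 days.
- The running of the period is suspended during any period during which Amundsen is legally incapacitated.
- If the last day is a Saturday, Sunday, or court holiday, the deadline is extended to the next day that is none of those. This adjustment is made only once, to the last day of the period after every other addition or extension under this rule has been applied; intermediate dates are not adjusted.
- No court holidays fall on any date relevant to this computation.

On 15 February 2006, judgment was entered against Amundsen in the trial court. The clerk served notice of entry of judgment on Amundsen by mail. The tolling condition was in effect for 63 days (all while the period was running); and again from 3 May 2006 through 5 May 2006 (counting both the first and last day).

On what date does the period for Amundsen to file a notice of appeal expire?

79 days after 15 February 2006 is May 5, 2006.
Service was by mail, adding 3 days: May 5, 2006 + 3 days = May 8, 2006.
Tolling adds 63 days: May 8, 2006 + 63 days = July 10, 2006.
From May 3, 2006 through May 5, 2006 inclusive is 3 days; tolling adds 3 days: July 10, 2006 + 3 days = July 13, 2006.
July 13, 2006 is a Thursday and not a court holiday, so no extension applies.

July 13, 2006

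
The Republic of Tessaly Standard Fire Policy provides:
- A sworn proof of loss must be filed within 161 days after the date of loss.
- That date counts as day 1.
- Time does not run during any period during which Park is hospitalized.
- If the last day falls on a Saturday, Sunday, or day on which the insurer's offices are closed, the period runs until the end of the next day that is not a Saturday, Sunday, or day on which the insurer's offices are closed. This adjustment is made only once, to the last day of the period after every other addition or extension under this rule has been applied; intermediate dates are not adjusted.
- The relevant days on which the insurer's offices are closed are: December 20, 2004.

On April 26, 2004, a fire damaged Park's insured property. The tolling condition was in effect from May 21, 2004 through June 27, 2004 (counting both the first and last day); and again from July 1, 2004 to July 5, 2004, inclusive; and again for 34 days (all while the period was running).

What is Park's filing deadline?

Counting April 26, 2004 as day 1, day 161 is October 3, 2004.
From May 21, 2004 through June 27, 2004 inclusive is 38 days; tolling adds 38 days: October 3, 2004 + 38 days = November 10, 2004.
From July 1, 2004 through July 5, 2004 inclusive is 5 days; tolling adds 5 days: November 10, 2004 + 5 days = November 15, 2004.
Tolling adds 34 days: November 15, 2004 + 34 days = December 19, 2004.
December 19, 2004 is Sunday; December 20, 2004 is a listed holiday. The next qualifying day is December 21, 2004.

December 21, 2004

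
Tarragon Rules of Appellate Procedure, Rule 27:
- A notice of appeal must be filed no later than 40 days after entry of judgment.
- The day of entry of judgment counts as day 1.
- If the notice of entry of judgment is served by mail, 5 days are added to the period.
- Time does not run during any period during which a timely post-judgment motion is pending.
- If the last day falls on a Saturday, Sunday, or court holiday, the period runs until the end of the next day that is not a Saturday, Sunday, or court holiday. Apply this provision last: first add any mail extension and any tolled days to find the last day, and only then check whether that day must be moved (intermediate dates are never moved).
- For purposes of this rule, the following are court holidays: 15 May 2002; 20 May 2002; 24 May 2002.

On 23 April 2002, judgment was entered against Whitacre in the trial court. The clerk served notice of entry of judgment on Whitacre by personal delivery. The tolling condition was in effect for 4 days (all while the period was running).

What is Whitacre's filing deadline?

Counting 23 April 2002 as day 1, day 40 is June 1, 2002.
Service was not by mail, so no mail extension applies.
Tolling adds 4 days: June 1, 2002 + 4 days = June 5, 2002.
June 5, 2002 is a Wednesday and not a court holiday, so no extension applies.

June 5, 2002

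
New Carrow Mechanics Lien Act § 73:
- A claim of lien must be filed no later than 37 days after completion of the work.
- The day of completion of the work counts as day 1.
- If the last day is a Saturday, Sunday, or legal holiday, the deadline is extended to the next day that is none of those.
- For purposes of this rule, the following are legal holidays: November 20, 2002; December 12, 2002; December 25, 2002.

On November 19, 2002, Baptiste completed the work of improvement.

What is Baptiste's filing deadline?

Counting November 19, 2002 as day 1, day 37 is December 25, 2002.
December 25, 2002 is a listed holiday. The next qualifying day is December 26, 2002.

December 26, 2002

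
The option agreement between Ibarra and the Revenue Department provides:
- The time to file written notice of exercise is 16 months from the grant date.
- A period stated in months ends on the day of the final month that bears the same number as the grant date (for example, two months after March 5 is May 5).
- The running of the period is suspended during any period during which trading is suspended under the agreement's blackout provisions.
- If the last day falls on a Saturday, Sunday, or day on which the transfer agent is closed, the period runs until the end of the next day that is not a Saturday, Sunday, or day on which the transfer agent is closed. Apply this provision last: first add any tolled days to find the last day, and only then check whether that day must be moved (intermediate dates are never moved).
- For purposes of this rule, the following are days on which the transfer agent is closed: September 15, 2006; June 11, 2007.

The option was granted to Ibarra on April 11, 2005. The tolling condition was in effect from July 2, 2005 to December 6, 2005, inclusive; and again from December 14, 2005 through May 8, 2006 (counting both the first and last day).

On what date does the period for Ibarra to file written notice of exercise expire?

June 12, 2007

16 months after April 11, 2005 is August 11, 2006.
From July 2, 2005 through December 6, 2005 inclusive is 158 days; tolling adds 158 days: August 11, 2006 + 158 days = January 16, 2007.
From December 14, 2005 through May 8, 2006 inclusive is 146 days; tolling adds 146 days: January 16, 2007 + 146 days = June 11, 2007.
June 11, 2007 is a listed holiday. The next qualifying day is June 12, 2007.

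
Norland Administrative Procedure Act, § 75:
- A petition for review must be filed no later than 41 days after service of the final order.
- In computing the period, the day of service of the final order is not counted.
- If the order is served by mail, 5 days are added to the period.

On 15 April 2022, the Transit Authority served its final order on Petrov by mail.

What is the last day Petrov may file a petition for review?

May 31, 2022

41 days after 15 April 2022 is May 26, 2022.
Service was by mail, adding 5 days: May 26, 2022 + 5 days = May 31, 2022.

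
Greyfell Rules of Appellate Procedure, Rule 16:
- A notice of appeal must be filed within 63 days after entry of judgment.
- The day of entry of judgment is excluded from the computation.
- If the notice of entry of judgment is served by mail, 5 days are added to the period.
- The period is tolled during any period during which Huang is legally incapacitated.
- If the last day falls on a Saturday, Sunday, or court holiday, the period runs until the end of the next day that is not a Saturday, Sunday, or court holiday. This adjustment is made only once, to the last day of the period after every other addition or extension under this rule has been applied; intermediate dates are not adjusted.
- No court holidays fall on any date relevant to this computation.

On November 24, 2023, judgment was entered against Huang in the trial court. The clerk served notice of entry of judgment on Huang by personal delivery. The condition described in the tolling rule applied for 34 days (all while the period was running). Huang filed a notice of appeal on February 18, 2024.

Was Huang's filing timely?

63 days after November 24, 2023 is January 26, 2024.
Service was not by mail, so no mail extension applies.
Tolling adds 34 days: January 26, 2024 + 34 days = February 29, 2024.
February 29, 2024 is a Thursday and not a court holiday, so no extension applies.
The deadline is February 29, 2024; the filing on February 18, 2024 is on or before that date.

Yes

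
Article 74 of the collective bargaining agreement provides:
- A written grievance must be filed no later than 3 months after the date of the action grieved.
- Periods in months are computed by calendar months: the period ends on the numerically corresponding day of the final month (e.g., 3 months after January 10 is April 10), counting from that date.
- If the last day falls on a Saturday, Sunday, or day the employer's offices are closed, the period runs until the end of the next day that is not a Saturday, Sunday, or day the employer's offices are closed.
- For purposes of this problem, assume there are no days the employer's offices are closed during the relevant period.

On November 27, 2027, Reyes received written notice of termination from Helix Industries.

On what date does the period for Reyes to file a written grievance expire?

3 months after November 27, 2027 is February 27, 2028.
February 27, 2028 is Sunday. The next qualifying day is February 28, 2028.

February 28, 2028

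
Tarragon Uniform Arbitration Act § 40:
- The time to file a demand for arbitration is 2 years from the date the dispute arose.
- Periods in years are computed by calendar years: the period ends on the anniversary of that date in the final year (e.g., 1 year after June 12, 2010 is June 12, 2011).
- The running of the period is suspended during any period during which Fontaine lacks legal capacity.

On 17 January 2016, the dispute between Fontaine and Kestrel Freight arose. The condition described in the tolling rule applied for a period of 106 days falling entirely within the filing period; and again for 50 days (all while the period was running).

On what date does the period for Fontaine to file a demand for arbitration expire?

2 years after 17 January 2016 is January 17, 2018.
Tolling adds 106 days: January 17, 2018 + 106 days = May 3, 2018.
Tolling adds 50 days: May 3, 2018 + 50 days = June 22, 2018.

June 22, 2018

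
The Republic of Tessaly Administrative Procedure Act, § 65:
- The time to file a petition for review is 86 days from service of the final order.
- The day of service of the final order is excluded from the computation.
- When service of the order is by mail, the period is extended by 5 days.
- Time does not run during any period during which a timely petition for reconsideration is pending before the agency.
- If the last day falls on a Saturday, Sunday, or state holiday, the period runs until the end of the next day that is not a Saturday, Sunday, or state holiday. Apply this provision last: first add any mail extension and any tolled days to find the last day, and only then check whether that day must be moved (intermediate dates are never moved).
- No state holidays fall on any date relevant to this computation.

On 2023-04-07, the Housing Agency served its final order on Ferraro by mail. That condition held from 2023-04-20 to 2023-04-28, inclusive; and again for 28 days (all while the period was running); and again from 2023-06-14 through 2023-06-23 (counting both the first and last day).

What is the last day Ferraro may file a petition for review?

86 days after 2023-04-07 is July 2, 2023.
Service was by mail, adding 5 days: July 2, 2023 + 5 days = July 7, 2023.
From April 20, 2023 through April 28, 2023 inclusive is 9 days; tolling adds 9 days: July 7, 2023 + 9 days = July 16, 2023.
Tolling adds 28 days: July 16, 2023 + 28 days = August 13, 2023.
From June 14, 2023 through June 23, 2023 inclusive is 10 days; tolling adds 10 days: August 13, 2023 + 10 days = August 23, 2023.
August 23, 2023 is a Wednesday and not a state holiday, so no extension applies.

August 23, 2023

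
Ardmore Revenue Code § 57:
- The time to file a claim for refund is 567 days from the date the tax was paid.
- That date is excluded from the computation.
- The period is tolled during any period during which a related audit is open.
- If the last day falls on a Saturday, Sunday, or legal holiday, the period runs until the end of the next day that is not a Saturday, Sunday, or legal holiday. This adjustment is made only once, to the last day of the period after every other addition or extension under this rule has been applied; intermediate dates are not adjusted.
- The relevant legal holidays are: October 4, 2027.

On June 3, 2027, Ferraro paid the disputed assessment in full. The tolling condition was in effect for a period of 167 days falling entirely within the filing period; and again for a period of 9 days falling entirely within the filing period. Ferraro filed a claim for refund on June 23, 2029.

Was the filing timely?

No

567 days after June 3, 2027 is December 21, 2028.
Tolling adds 167 days: December 21, 2028 + 167 days = June 6, 2029.
Tolling adds 9 days: June 6, 2029 + 9 days = June 15, 2029.
June 15, 2029 is a Friday and not a legal holiday, so no extension applies.
The deadline is June 15, 2029; the filing on June 23, 2029 is after that date.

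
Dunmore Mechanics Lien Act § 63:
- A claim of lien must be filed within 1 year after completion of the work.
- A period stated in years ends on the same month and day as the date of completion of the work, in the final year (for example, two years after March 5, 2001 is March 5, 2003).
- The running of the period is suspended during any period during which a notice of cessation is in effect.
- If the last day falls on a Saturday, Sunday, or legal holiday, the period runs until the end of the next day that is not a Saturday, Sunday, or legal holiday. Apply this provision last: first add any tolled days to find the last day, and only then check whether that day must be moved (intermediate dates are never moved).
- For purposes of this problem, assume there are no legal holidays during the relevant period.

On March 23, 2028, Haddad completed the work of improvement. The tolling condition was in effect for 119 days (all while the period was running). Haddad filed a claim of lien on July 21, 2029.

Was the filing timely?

No

1 year after March 23, 2028 is March 23, 2029.
Tolling adds 119 days: March 23, 2029 + 119 days = July 20, 2029.
July 20, 2029 is a Friday and not a legal holiday, so no extension applies.
The deadline is July 20, 2029; the filing on July 21, 2029 is after that date.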